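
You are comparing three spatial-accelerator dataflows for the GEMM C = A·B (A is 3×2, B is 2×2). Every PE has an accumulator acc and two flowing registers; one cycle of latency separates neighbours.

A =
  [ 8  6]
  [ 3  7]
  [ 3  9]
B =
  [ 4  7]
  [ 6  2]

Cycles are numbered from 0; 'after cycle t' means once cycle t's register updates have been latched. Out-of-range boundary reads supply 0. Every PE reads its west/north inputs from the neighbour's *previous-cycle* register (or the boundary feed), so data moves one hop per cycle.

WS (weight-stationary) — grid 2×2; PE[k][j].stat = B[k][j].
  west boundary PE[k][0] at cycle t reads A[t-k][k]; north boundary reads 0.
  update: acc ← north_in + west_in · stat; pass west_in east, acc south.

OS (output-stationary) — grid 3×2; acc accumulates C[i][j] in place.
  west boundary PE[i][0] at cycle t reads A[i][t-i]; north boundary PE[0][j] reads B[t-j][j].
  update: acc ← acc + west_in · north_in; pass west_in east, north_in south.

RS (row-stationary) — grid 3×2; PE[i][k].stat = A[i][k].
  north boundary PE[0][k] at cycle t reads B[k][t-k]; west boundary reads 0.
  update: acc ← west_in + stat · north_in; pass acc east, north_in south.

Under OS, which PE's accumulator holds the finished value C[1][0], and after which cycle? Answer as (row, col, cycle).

OS: C[1][0] accumulates in PE[1][0]:
  t=0 PE[1][0]: acc=0 h=0 v=0
  t=1 PE[1][0]: acc=12 h=3 v=4
  t=2 PE[1][0]: acc=54 h=7 v=6

(row, col, cycle) = (1, 0, 2)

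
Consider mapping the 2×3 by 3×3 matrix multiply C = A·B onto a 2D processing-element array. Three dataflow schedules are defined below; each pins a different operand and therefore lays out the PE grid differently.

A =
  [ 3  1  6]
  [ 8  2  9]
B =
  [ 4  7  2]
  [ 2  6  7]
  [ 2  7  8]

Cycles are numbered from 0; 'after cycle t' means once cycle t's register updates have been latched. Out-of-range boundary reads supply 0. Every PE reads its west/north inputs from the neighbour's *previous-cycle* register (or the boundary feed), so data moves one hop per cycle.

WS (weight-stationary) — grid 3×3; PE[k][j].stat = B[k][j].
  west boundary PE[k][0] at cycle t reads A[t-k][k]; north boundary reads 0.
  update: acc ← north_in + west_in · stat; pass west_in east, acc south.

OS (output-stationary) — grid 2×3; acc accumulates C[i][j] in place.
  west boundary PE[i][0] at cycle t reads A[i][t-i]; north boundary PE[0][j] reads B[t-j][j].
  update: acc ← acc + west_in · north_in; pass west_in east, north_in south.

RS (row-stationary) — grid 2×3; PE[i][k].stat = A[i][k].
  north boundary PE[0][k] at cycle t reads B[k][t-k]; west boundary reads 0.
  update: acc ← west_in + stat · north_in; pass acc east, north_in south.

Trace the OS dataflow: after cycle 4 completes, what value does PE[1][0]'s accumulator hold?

PE[1][0].acc = 54

OS (2×3). Following PE[1][0] plus its west/north inputs:
  step 0 · PE0,0: acc=12; fwd→3 fwd↓4
  step 0 · PE1,0: acc=0; fwd→0 fwd↓0
  step 1 · PE0,0: acc=14; fwd→1 fwd↓2
  step 1 · PE1,0: acc=32; fwd→8 fwd↓4
  step 2 · PE0,0: acc=26; fwd→6 fwd↓2
  step 2 · PE1,0: acc=36; fwd→2 fwd↓2
  step 3 · PE0,0: acc=26; fwd→0 fwd↓0
  step 3 · PE1,0: acc=54; fwd→9 fwd↓2
  step 4 · PE0,0: acc=26; fwd→0 fwd↓0
  step 4 · PE1,0: acc=54; fwd→0 fwd↓0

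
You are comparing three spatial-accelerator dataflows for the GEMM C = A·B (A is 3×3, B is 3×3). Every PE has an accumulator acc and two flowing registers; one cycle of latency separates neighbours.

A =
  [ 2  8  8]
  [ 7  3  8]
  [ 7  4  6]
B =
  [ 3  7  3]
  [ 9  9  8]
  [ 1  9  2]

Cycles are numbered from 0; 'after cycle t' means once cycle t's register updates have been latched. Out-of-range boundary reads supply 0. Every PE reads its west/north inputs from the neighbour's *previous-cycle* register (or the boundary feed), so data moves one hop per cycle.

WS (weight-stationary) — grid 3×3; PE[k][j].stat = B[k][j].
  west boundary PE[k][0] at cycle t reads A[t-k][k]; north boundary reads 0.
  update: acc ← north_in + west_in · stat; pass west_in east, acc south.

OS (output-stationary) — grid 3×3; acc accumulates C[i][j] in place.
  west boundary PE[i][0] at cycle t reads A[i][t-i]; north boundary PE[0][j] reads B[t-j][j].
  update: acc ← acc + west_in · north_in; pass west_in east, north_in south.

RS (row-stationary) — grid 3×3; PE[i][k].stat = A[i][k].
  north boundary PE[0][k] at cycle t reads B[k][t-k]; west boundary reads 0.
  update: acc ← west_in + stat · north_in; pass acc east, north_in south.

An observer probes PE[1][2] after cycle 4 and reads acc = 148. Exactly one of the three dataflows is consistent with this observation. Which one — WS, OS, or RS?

Under WS (3×3), PE[1][2]:
  cycle 0: PE[1][2] → acc 0, east 0, south 0
  cycle 1: PE[1][2] → acc 0, east 0, south 0
  cycle 2: PE[1][2] → acc 0, east 0, south 0
  cycle 3: PE[1][2] → acc 70, east 8, south 70
  cycle 4: PE[1][2] → acc 45, east 3, south 45
Under OS (3×3), PE[1][2]:
  cycle 0: PE[1][2] → acc 0, east 0, south 0
  cycle 1: PE[1][2] → acc 0, east 0, south 0
  cycle 2: PE[1][2] → acc 0, east 0, south 0
  cycle 3: PE[1][2] → acc 21, east 7, south 3
  cycle 4: PE[1][2] → acc 45, east 3, south 8
Under RS (3×3), PE[1][2]:
  cycle 0: PE[1][2] → acc 0, east 0, south 0
  cycle 1: PE[1][2] → acc 0, east 0, south 0
  cycle 2: PE[1][2] → acc 0, east 0, south 0
  cycle 3: PE[1][2] → acc 56, east 56, south 1
  cycle 4: PE[1][2] → acc 148, east 148, south 9

dataflow = RS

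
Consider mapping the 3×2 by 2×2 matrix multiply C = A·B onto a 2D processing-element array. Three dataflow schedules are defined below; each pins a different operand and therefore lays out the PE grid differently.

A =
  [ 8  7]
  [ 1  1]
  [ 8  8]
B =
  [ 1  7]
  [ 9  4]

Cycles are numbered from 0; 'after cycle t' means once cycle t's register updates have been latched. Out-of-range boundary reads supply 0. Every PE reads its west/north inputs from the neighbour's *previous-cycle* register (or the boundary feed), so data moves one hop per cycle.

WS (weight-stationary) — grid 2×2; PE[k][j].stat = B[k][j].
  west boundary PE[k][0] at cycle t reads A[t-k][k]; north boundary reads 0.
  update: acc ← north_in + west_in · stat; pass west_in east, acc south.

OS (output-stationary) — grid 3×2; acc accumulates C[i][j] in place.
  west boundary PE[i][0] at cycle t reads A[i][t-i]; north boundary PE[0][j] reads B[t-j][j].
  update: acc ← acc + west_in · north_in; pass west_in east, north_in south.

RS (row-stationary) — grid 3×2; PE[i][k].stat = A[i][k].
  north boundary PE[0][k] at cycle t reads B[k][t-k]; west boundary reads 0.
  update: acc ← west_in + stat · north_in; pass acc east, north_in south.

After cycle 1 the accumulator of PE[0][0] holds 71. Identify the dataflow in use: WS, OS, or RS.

dataflow = OS

Under WS (2×2), PE[0][0]:
  [0] (0,0) acc=8 (h:8 v:8)
  [1] (0,0) acc=1 (h:1 v:1)
Under OS (3×2), PE[0][0]:
  [0] (0,0) acc=8 (h:8 v:1)
  [1] (0,0) acc=71 (h:7 v:9)
Under RS (3×2), PE[0][0]:
  [0] (0,0) acc=8 (h:8 v:1)
  [1] (0,0) acc=56 (h:56 v:7)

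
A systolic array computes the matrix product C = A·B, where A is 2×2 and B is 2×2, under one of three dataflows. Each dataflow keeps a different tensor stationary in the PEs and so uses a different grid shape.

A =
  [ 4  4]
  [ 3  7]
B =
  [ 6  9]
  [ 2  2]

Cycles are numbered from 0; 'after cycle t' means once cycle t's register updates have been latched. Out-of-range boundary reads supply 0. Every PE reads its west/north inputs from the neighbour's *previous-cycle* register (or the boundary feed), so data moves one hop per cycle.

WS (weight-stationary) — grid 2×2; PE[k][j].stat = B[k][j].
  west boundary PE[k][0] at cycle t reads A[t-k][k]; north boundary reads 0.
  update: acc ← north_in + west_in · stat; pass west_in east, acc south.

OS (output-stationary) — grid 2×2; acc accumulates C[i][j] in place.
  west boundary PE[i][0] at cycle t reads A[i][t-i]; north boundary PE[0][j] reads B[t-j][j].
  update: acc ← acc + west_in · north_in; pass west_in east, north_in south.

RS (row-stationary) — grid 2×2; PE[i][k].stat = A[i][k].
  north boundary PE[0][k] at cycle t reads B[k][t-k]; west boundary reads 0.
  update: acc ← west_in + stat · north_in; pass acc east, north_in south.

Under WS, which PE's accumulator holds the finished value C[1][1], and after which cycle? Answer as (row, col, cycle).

WS — PE[1][1] is where C[1][1] collects:
  t=0 PE[1][1]: acc=0 h=0 v=0
  t=1 PE[1][1]: acc=0 h=0 v=0
  t=2 PE[1][1]: acc=44 h=4 v=44
  t=3 PE[1][1]: acc=41 h=7 v=41

(row, col, cycle) = (1, 1, 3)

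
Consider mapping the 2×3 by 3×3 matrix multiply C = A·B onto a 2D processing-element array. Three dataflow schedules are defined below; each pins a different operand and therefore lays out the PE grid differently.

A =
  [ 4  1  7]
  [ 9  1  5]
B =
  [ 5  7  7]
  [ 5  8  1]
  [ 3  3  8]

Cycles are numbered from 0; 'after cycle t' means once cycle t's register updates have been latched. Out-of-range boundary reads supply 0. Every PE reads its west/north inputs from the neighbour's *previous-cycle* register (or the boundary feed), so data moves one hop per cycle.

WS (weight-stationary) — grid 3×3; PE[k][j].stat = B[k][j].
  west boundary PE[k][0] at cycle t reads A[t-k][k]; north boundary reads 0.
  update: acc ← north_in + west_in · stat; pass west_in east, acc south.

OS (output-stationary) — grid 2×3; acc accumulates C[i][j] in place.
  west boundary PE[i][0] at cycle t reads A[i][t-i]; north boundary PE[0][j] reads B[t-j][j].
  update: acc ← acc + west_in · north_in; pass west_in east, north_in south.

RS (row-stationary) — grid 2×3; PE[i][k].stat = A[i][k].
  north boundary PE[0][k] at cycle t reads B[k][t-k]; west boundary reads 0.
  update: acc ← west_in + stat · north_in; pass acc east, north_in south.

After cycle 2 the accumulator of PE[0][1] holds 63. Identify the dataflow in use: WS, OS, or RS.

WS (3×3 grid), PE[0][1]:
  0: (0,1).acc=0  regs=<0,0>
  1: (0,1).acc=28  regs=<4,28>
  2: (0,1).acc=63  regs=<9,63>
OS (2×3 grid), PE[0][1]:
  0: (0,1).acc=0  regs=<0,0>
  1: (0,1).acc=28  regs=<4,7>
  2: (0,1).acc=36  regs=<1,8>
RS (2×3 grid), PE[0][1]:
  0: (0,1).acc=0  regs=<0,0>
  1: (0,1).acc=25  regs=<25,5>
  2: (0,1).acc=36  regs=<36,8>

dataflow = WS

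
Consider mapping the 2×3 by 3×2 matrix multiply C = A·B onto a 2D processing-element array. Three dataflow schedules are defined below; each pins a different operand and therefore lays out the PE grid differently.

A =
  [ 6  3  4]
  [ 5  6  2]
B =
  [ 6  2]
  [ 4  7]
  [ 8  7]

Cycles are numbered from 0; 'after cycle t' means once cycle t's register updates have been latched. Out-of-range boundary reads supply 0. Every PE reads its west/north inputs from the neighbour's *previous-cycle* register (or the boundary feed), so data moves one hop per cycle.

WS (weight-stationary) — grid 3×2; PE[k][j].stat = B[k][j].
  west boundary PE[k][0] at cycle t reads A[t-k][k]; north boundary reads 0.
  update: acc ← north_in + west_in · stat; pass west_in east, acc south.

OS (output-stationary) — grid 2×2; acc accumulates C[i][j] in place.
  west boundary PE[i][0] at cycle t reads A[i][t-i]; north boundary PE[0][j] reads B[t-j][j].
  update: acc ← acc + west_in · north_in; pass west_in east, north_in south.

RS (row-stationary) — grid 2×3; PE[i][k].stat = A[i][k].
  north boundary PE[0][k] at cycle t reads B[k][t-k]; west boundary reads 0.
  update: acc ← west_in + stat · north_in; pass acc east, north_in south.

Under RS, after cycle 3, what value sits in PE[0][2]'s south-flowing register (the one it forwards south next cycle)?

register = 7

RS on a 2×3 grid — tracing PE[0][2] and its feeders:
  step 0 · PE0,1: acc=0; fwd→0 fwd↓0
  step 0 · PE0,2: acc=0; fwd→0 fwd↓0
  step 1 · PE0,1: acc=48; fwd→48 fwd↓4
  step 1 · PE0,2: acc=0; fwd→0 fwd↓0
  step 2 · PE0,1: acc=33; fwd→33 fwd↓7
  step 2 · PE0,2: acc=80; fwd→80 fwd↓8
  step 3 · PE0,1: acc=0; fwd→0 fwd↓0
  step 3 · PE0,2: acc=61; fwd→61 fwd↓7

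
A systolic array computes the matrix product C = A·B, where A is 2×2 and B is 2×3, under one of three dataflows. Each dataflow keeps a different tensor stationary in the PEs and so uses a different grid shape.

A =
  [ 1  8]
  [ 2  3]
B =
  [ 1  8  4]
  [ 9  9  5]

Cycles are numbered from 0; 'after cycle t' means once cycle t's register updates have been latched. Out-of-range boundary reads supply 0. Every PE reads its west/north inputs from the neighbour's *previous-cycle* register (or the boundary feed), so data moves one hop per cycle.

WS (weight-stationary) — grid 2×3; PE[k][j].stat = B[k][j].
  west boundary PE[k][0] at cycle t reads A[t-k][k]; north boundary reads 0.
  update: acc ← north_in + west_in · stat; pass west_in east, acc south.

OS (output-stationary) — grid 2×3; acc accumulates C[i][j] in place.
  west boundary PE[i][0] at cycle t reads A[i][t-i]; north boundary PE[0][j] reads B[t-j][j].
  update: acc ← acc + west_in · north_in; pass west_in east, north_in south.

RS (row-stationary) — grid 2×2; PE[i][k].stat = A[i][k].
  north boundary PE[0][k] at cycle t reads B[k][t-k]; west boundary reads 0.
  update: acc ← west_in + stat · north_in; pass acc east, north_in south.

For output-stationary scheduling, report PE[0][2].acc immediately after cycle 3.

OS on a 2×3 grid — tracing PE[0][2] and its feeders:
  c0 r0c1: 0 / 0 / 0
  c0 r0c2: 0 / 0 / 0
  c1 r0c1: 8 / 1 / 8
  c1 r0c2: 0 / 0 / 0
  c2 r0c1: 80 / 8 / 9
  c2 r0c2: 4 / 1 / 4
  c3 r0c1: 80 / 0 / 0
  c3 r0c2: 44 / 8 / 5

PE[0][2].acc = 44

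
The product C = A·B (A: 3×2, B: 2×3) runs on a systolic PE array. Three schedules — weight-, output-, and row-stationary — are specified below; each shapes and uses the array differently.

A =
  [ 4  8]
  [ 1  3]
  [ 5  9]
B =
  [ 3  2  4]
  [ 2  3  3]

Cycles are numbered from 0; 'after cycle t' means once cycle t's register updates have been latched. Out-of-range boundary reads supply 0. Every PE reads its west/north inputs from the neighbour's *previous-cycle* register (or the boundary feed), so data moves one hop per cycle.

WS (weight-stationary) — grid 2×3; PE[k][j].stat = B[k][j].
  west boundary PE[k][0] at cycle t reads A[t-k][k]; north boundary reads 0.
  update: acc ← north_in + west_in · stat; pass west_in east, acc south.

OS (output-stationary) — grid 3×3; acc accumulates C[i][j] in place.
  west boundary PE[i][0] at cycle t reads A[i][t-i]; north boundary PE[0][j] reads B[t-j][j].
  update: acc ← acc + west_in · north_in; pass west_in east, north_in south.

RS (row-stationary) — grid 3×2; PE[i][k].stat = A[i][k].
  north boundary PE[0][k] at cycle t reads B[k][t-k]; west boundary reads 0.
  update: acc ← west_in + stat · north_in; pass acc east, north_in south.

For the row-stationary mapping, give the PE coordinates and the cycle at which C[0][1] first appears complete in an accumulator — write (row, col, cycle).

RS: C[0][1] accumulates in PE[0][1]:
  t=0 PE[0][1]: acc=0 h=0 v=0
  t=1 PE[0][1]: acc=28 h=28 v=2
  t=2 PE[0][1]: acc=32 h=32 v=3

(row, col, cycle) = (0, 1, 2)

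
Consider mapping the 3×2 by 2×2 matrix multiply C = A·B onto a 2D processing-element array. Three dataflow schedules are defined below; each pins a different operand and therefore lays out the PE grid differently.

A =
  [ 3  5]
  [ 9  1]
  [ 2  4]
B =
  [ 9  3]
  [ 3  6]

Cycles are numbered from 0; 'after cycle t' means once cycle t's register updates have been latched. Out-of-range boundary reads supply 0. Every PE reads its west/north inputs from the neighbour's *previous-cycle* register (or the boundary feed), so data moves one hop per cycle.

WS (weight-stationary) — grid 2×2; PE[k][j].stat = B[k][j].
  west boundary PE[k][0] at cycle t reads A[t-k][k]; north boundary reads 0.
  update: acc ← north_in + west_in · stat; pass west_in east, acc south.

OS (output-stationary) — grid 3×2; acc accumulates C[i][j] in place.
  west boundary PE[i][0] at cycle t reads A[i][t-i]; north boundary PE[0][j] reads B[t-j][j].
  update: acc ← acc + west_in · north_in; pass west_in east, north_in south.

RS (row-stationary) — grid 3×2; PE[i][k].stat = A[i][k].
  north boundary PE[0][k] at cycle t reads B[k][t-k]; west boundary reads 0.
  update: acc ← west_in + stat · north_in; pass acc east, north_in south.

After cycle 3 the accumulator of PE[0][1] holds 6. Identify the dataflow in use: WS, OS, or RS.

dataflow = WS

WS (2×2 grid), PE[0][1]:
  @0  [0,1]  acc 0  |  →0  ↓0
  @1  [0,1]  acc 9  |  →3  ↓9
  @2  [0,1]  acc 27  |  →9  ↓27
  @3  [0,1]  acc 6  |  →2  ↓6
OS (3×2 grid), PE[0][1]:
  @0  [0,1]  acc 0  |  →0  ↓0
  @1  [0,1]  acc 9  |  →3  ↓3
  @2  [0,1]  acc 39  |  →5  ↓6
  @3  [0,1]  acc 39  |  →0  ↓0
RS (3×2 grid), PE[0][1]:
  @0  [0,1]  acc 0  |  →0  ↓0
  @1  [0,1]  acc 42  |  →42  ↓3
  @2  [0,1]  acc 39  |  →39  ↓6
  @3  [0,1]  acc 0  |  →0  ↓0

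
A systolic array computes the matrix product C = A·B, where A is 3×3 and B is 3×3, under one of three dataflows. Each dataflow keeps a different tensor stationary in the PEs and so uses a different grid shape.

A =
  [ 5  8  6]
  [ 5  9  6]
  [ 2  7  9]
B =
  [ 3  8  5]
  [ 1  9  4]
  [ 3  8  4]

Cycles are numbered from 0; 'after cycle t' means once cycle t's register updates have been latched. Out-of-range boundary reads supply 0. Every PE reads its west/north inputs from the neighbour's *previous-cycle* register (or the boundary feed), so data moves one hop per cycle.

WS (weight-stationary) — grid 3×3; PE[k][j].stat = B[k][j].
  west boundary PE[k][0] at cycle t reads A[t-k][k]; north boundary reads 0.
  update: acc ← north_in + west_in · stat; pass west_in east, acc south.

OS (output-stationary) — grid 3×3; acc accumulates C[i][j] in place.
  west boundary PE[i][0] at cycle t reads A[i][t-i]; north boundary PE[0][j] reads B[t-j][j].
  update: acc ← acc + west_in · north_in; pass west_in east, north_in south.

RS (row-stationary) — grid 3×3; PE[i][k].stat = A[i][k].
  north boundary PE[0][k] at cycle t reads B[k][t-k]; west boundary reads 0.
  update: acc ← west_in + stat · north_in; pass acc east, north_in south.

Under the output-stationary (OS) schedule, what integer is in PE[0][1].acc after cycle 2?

PE[0][1].acc = 112

OS on a 3×3 grid — tracing PE[0][1] and its feeders:
  0: (0,0).acc=15  regs=<5,3>
  0: (0,1).acc=0  regs=<0,0>
  1: (0,0).acc=23  regs=<8,1>
  1: (0,1).acc=40  regs=<5,8>
  2: (0,0).acc=41  regs=<6,3>
  2: (0,1).acc=112  regs=<8,9>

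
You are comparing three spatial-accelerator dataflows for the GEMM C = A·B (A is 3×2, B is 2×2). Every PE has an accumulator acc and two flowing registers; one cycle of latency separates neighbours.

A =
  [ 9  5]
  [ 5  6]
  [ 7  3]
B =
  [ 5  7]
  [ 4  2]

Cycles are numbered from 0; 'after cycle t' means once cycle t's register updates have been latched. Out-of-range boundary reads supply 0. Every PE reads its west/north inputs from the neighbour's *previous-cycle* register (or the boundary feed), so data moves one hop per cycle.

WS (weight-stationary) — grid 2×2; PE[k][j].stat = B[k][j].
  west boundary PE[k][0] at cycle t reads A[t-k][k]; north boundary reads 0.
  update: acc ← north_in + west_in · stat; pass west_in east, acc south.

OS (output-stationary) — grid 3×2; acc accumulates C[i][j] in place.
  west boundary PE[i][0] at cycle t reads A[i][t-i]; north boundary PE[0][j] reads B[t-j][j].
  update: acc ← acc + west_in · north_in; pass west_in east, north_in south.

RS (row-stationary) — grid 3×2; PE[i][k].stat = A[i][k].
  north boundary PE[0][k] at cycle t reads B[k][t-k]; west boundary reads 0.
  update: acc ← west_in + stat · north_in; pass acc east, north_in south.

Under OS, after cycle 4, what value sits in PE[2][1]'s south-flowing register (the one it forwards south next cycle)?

register = 2

Tracing OS — 3×2 array, target PE[2][1]:
  cycle 0: PE[1][1] → acc 0, east 0, south 0
  cycle 0: PE[2][0] → acc 0, east 0, south 0
  cycle 0: PE[2][1] → acc 0, east 0, south 0
  cycle 1: PE[1][1] → acc 0, east 0, south 0
  cycle 1: PE[2][0] → acc 0, east 0, south 0
  cycle 1: PE[2][1] → acc 0, east 0, south 0
  cycle 2: PE[1][1] → acc 35, east 5, south 7
  cycle 2: PE[2][0] → acc 35, east 7, south 5
  cycle 2: PE[2][1] → acc 0, east 0, south 0
  cycle 3: PE[1][1] → acc 47, east 6, south 2
  cycle 3: PE[2][0] → acc 47, east 3, south 4
  cycle 3: PE[2][1] → acc 49, east 7, south 7
  cycle 4: PE[1][1] → acc 47, east 0, south 0
  cycle 4: PE[2][0] → acc 47, east 0, south 0
  cycle 4: PE[2][1] → acc 55, east 3, south 2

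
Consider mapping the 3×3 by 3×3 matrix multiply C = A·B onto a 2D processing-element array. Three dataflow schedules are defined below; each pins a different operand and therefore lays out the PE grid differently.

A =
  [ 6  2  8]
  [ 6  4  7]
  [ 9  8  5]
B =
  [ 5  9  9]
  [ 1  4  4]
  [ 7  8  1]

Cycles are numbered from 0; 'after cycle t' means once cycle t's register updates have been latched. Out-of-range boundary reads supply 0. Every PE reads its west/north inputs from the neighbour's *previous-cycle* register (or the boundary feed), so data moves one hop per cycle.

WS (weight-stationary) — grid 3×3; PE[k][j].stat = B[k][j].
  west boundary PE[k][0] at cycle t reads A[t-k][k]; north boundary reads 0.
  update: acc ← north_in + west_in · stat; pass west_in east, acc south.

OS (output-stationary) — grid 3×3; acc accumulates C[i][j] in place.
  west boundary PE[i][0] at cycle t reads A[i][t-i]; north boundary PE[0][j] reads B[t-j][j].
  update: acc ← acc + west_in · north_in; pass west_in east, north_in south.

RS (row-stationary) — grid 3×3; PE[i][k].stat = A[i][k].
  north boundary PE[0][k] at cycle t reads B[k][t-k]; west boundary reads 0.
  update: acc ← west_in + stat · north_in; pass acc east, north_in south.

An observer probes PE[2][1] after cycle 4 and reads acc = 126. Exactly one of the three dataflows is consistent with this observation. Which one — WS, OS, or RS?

dataflow = WS

Under WS (3×3), PE[2][1]:
  c0 r2c1: 0 / 0 / 0
  c1 r2c1: 0 / 0 / 0
  c2 r2c1: 0 / 0 / 0
  c3 r2c1: 126 / 8 / 126
  c4 r2c1: 126 / 7 / 126
Under OS (3×3), PE[2][1]:
  c0 r2c1: 0 / 0 / 0
  c1 r2c1: 0 / 0 / 0
  c2 r2c1: 0 / 0 / 0
  c3 r2c1: 81 / 9 / 9
  c4 r2c1: 113 / 8 / 4
Under RS (3×3), PE[2][1]:
  c0 r2c1: 0 / 0 / 0
  c1 r2c1: 0 / 0 / 0
  c2 r2c1: 0 / 0 / 0
  c3 r2c1: 53 / 53 / 1
  c4 r2c1: 113 / 113 / 4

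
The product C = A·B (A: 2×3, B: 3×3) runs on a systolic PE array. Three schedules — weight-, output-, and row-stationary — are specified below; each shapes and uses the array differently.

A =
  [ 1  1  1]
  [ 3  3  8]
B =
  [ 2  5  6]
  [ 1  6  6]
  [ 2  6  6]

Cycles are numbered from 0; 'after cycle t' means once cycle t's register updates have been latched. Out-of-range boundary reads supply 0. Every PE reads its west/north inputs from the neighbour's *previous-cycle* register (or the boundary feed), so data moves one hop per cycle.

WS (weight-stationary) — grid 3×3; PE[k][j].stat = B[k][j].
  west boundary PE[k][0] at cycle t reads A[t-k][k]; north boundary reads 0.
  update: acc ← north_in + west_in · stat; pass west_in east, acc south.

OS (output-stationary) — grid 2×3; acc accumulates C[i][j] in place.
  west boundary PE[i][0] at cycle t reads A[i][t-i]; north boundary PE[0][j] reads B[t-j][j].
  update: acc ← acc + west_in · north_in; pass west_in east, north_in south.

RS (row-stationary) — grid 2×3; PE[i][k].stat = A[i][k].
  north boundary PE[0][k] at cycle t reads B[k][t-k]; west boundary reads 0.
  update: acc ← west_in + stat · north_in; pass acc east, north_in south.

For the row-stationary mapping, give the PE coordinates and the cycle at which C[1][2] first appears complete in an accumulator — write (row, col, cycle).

(row, col, cycle) = (1, 2, 5)

Under RS, C[1][2] lands at PE[1][2]:
  step 0 · PE1,2: acc=0; fwd→0 fwd↓0
  step 1 · PE1,2: acc=0; fwd→0 fwd↓0
  step 2 · PE1,2: acc=0; fwd→0 fwd↓0
  step 3 · PE1,2: acc=25; fwd→25 fwd↓2
  step 4 · PE1,2: acc=81; fwd→81 fwd↓6
  step 5 · PE1,2: acc=84; fwd→84 fwd↓6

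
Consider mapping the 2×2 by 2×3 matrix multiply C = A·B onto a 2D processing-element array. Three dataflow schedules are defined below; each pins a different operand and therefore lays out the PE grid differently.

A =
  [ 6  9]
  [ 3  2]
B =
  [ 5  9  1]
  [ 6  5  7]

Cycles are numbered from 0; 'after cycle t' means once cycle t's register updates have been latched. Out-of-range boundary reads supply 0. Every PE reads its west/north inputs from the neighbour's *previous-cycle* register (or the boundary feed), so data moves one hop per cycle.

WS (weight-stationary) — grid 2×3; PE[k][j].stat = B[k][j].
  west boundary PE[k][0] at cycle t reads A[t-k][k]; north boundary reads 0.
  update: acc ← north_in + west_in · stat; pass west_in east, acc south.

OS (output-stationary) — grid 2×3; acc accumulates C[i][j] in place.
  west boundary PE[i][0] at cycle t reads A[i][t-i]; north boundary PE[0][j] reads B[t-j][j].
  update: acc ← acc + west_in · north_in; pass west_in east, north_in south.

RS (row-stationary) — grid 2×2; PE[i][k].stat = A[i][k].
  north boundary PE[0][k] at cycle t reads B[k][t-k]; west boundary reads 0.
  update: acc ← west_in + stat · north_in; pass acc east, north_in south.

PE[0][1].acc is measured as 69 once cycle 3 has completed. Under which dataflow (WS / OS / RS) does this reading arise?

dataflow = RS

WS (2×3 grid), PE[0][1]:
  t=0 PE[0][1]: acc=0 h=0 v=0
  t=1 PE[0][1]: acc=54 h=6 v=54
  t=2 PE[0][1]: acc=27 h=3 v=27
  t=3 PE[0][1]: acc=0 h=0 v=0
OS (2×3 grid), PE[0][1]:
  t=0 PE[0][1]: acc=0 h=0 v=0
  t=1 PE[0][1]: acc=54 h=6 v=9
  t=2 PE[0][1]: acc=99 h=9 v=5
  t=3 PE[0][1]: acc=99 h=0 v=0
RS (2×2 grid), PE[0][1]:
  t=0 PE[0][1]: acc=0 h=0 v=0
  t=1 PE[0][1]: acc=84 h=84 v=6
  t=2 PE[0][1]: acc=99 h=99 v=5
  t=3 PE[0][1]: acc=69 h=69 v=7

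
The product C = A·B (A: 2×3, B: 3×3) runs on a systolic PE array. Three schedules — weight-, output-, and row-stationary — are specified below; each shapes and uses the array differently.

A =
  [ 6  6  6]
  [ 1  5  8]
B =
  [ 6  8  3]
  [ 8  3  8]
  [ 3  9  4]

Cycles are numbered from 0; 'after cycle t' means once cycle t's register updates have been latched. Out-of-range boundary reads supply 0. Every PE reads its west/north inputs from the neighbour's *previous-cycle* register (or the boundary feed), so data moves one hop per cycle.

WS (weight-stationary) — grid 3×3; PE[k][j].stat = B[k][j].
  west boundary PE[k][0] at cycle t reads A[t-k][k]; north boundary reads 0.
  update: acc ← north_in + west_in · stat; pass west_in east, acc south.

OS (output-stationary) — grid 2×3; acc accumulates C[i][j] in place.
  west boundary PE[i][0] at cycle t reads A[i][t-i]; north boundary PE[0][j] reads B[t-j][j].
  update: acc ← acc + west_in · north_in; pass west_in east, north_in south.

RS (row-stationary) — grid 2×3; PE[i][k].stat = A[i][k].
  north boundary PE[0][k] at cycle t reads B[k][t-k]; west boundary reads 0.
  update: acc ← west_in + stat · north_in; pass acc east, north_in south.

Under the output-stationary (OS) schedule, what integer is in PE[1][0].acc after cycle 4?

OS 2×3: PE[1][0] cycle-by-cycle (with neighbour feeds):
  step 0 · PE0,0: acc=36; fwd→6 fwd↓6
  step 0 · PE1,0: acc=0; fwd→0 fwd↓0
  step 1 · PE0,0: acc=84; fwd→6 fwd↓8
  step 1 · PE1,0: acc=6; fwd→1 fwd↓6
  step 2 · PE0,0: acc=102; fwd→6 fwd↓3
  step 2 · PE1,0: acc=46; fwd→5 fwd↓8
  step 3 · PE0,0: acc=102; fwd→0 fwd↓0
  step 3 · PE1,0: acc=70; fwd→8 fwd↓3
  step 4 · PE0,0: acc=102; fwd→0 fwd↓0
  step 4 · PE1,0: acc=70; fwd→0 fwd↓0

PE[1][0].acc = 70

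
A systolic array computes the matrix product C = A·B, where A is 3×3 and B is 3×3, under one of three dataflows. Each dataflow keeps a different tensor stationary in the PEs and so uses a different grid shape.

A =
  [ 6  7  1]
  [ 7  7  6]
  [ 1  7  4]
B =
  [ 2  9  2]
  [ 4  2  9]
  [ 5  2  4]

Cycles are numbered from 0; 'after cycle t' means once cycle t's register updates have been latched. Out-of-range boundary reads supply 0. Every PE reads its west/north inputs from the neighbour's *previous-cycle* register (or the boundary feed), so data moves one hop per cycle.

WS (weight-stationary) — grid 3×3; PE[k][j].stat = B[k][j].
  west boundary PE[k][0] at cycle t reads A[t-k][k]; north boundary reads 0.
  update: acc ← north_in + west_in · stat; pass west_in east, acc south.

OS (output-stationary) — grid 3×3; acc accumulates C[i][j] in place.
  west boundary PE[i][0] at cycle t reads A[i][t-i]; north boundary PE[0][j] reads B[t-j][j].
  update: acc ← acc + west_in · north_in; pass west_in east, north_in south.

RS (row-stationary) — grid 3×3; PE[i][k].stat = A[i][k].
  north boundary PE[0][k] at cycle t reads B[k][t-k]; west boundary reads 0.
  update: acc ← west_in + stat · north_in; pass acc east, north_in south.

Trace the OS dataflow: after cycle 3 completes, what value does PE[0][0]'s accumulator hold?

PE[0][0].acc = 45

OS (3×3). Following PE[0][0] plus its west/north inputs:
  t=0 PE[0][0]: acc=12 h=6 v=2
  t=1 PE[0][0]: acc=40 h=7 v=4
  t=2 PE[0][0]: acc=45 h=1 v=5
  t=3 PE[0][0]: acc=45 h=0 v=0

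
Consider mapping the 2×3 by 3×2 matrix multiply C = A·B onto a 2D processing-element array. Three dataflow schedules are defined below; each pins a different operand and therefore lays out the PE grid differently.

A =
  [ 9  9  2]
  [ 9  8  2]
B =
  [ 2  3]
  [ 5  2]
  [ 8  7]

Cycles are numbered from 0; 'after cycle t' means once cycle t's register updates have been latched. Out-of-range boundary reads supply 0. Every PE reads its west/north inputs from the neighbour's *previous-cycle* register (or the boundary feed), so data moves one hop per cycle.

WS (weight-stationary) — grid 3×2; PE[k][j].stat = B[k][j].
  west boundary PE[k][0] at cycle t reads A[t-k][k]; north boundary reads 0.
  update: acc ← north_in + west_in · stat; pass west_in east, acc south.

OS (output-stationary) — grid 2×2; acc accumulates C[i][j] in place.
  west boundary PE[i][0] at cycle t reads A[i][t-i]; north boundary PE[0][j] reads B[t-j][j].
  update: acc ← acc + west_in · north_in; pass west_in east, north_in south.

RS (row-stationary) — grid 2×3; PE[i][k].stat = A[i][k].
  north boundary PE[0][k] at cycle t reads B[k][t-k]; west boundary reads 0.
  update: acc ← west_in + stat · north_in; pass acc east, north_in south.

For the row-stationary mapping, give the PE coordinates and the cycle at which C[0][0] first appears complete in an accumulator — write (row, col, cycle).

RS — PE[0][2] is where C[0][0] collects:
  cycle 0: PE[0][2] → acc 0, east 0, south 0
  cycle 1: PE[0][2] → acc 0, east 0, south 0
  cycle 2: PE[0][2] → acc 79, east 79, south 8

(row, col, cycle) = (0, 2, 2)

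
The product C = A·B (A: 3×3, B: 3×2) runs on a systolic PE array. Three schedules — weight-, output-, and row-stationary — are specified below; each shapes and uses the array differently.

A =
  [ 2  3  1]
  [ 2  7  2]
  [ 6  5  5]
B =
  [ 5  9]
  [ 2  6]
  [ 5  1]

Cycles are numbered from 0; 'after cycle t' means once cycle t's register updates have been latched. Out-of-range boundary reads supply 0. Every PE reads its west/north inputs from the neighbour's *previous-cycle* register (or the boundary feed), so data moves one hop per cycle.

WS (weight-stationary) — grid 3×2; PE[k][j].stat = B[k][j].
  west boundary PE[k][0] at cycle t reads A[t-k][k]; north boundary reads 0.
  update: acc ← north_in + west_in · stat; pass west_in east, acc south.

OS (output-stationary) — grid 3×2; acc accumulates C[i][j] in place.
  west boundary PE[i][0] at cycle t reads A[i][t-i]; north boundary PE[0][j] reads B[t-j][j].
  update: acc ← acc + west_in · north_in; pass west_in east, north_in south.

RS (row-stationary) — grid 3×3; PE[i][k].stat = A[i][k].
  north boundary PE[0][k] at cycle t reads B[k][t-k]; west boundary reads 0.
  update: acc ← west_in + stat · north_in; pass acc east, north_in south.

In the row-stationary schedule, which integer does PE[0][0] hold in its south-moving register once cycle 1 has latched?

RS on a 3×3 grid — tracing PE[0][0] and its feeders:
  step 0 · PE0,0: acc=10; fwd→10 fwd↓5
  step 1 · PE0,0: acc=18; fwd→18 fwd↓9

register = 9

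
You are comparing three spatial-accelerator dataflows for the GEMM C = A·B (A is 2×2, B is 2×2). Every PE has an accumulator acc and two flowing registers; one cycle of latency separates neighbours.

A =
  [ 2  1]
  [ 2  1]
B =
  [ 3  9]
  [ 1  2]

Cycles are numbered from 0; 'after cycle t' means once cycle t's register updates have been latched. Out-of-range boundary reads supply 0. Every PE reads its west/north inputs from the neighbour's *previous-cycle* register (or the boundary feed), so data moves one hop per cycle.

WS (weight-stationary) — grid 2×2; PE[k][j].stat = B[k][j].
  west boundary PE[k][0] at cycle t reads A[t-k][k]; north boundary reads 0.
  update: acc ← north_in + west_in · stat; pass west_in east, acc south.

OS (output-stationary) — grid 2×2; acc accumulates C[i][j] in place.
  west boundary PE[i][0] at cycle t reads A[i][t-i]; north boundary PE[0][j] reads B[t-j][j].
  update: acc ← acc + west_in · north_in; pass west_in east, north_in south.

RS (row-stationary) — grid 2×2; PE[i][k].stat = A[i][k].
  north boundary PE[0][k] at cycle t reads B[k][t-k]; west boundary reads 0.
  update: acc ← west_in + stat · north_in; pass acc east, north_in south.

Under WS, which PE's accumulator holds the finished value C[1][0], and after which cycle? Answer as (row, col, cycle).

WS — PE[1][0] is where C[1][0] collects:
  t=0 PE[1][0]: acc=0 h=0 v=0
  t=1 PE[1][0]: acc=7 h=1 v=7
  t=2 PE[1][0]: acc=7 h=1 v=7

(row, col, cycle) = (1, 0, 2)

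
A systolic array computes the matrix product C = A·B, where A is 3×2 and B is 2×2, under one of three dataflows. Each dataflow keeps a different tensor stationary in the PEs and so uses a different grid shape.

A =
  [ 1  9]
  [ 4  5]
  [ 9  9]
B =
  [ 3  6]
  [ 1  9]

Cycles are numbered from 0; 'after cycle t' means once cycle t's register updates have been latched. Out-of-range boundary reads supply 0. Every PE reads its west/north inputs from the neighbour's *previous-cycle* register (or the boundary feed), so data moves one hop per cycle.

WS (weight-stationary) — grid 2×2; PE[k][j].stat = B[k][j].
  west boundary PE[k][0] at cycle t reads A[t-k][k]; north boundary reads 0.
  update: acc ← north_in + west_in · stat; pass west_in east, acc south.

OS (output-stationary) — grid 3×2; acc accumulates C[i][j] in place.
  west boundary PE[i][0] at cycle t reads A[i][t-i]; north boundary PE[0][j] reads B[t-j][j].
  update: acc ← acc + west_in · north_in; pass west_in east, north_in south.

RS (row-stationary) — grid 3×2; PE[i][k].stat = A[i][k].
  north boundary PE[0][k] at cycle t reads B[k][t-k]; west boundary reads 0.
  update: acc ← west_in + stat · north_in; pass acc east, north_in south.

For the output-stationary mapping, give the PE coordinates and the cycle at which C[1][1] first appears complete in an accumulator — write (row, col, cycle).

OS — PE[1][1] is where C[1][1] collects:
  [0] (1,1) acc=0 (h:0 v:0)
  [1] (1,1) acc=0 (h:0 v:0)
  [2] (1,1) acc=24 (h:4 v:6)
  [3] (1,1) acc=69 (h:5 v:9)

(row, col, cycle) = (1, 1, 3)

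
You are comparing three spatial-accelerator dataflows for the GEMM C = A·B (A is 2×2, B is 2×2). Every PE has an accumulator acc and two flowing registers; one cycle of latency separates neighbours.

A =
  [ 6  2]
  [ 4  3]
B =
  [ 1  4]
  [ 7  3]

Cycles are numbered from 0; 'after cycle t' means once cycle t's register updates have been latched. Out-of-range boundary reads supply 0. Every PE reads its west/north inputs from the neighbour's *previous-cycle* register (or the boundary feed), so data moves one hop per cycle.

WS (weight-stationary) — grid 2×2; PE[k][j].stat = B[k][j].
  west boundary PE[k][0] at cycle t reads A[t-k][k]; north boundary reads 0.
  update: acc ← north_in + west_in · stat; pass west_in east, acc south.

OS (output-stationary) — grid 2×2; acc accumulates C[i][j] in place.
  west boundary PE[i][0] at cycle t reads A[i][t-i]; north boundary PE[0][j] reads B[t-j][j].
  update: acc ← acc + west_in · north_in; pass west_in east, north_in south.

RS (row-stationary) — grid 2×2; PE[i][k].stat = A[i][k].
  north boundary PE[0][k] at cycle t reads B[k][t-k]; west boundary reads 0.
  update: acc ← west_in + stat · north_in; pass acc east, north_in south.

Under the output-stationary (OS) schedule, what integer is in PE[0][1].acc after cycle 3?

PE[0][1].acc = 30

OS 2×2: PE[0][1] cycle-by-cycle (with neighbour feeds):
  c0 r0c0: 6 / 6 / 1
  c0 r0c1: 0 / 0 / 0
  c1 r0c0: 20 / 2 / 7
  c1 r0c1: 24 / 6 / 4
  c2 r0c0: 20 / 0 / 0
  c2 r0c1: 30 / 2 / 3
  c3 r0c0: 20 / 0 / 0
  c3 r0c1: 30 / 0 / 0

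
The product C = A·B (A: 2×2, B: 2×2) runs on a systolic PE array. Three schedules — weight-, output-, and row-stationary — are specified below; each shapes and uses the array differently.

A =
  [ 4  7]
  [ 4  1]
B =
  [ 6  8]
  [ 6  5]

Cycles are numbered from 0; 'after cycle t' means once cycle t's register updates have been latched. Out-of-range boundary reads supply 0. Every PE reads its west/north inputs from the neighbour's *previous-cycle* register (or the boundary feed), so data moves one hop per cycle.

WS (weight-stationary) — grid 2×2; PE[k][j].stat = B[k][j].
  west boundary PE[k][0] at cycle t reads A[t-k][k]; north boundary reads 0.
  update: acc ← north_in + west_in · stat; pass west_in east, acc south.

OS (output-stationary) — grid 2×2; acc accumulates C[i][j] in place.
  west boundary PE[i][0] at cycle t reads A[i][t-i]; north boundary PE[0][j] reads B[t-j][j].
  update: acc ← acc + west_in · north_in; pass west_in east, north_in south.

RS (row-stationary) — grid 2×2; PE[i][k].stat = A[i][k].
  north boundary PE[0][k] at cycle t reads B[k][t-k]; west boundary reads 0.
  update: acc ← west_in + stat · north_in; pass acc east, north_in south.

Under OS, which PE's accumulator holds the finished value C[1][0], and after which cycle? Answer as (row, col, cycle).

(row, col, cycle) = (1, 0, 2)

OS: C[1][0] accumulates in PE[1][0]:
  c0 r1c0: 0 / 0 / 0
  c1 r1c0: 24 / 4 / 6
  c2 r1c0: 30 / 1 / 6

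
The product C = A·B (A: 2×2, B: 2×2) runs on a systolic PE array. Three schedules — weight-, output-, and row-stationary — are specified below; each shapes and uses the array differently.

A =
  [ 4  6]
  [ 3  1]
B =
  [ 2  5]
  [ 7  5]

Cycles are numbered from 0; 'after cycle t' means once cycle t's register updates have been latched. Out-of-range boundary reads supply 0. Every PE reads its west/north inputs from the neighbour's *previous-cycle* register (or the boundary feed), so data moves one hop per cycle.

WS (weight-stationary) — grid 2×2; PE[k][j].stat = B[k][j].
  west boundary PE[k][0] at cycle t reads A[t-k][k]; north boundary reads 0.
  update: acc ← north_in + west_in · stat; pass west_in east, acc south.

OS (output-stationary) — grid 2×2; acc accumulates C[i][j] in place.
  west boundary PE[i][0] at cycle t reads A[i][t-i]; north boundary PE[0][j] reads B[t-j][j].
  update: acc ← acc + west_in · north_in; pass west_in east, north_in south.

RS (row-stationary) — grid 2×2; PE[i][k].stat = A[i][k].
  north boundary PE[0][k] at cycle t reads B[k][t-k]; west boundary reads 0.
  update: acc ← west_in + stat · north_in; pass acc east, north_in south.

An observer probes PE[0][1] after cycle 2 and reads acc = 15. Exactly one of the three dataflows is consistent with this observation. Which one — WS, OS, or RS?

— WS: 2×2; PE[0][1] trace:
  step 0 · PE0,1: acc=0; fwd→0 fwd↓0
  step 1 · PE0,1: acc=20; fwd→4 fwd↓20
  step 2 · PE0,1: acc=15; fwd→3 fwd↓15
— OS: 2×2; PE[0][1] trace:
  step 0 · PE0,1: acc=0; fwd→0 fwd↓0
  step 1 · PE0,1: acc=20; fwd→4 fwd↓5
  step 2 · PE0,1: acc=50; fwd→6 fwd↓5
— RS: 2×2; PE[0][1] trace:
  step 0 · PE0,1: acc=0; fwd→0 fwd↓0
  step 1 · PE0,1: acc=50; fwd→50 fwd↓7
  step 2 · PE0,1: acc=50; fwd→50 fwd↓5

dataflow = WS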